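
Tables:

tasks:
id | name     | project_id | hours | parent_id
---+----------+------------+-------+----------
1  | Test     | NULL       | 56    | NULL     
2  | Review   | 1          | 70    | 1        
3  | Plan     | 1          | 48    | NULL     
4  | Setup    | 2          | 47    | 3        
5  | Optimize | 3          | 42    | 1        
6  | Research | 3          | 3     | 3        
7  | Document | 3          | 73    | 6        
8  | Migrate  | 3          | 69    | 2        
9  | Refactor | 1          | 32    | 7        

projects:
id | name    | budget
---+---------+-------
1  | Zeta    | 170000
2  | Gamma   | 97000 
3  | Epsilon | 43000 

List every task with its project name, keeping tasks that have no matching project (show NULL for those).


LEFT JOIN keeps every row from tasks (the left table); where project_id has no match in projects, the project columns become NULL. Walk through each task:
  - task 1 (Test): project_id=NULL, no match -> kept with NULL
  - task 2 (Review): project_id=1 -> matches Zeta
  - task 3 (Plan): project_id=1 -> matches Zeta
  - task 4 (Setup): project_id=2 -> matches Gamma
  - task 5 (Optimize): project_id=3 -> matches Epsilon
  - task 6 (Research): project_id=3 -> matches Epsilon
  - task 7 (Document): project_id=3 -> matches Epsilon
  - task 8 (Migrate): project_id=3 -> matches Epsilon
  - task 9 (Refactor): project_id=1 -> matches Zeta
All 9 rows appear; 1 has NULL project.

SQL:
SELECT a.name, b.name AS project
FROM tasks a
LEFT JOIN projects b ON a.project_id = b.id

Result:
name     | project
---------+--------
Test     | NULL   
Review   | Zeta   
Plan     | Zeta   
Setup    | Gamma  
Optimize | Epsilon
Research | Epsilon
Document | Epsilon
Migrate  | Epsilon
Refactor | Zeta   


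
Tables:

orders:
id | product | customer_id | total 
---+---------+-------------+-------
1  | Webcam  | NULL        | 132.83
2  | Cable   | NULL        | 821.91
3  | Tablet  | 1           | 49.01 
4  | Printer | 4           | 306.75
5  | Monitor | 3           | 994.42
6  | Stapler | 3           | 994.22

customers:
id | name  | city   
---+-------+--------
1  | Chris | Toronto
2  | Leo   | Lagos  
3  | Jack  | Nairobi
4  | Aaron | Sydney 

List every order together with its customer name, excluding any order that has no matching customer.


INNER JOIN keeps only orders rows whose customer_id matches an id in customers. Walk through each order:
  - order 1 (Webcam): customer_id=NULL, no match -> dropped
  - order 2 (Cable): customer_id=NULL, no match -> dropped
  - order 3 (Tablet): customer_id=1 -> matches Chris
  - order 4 (Printer): customer_id=4 -> matches Aaron
  - order 5 (Monitor): customer_id=3 -> matches Jack
  - order 6 (Stapler): customer_id=3 -> matches Jack
So 2 of 6 rows are dropped.

SQL:
SELECT a.product, b.name AS customer
FROM orders a
INNER JOIN customers b ON a.customer_id = b.id

Result:
product | customer
--------+---------
Tablet  | Chris   
Printer | Aaron   
Monitor | Jack    
Stapler | Jack    


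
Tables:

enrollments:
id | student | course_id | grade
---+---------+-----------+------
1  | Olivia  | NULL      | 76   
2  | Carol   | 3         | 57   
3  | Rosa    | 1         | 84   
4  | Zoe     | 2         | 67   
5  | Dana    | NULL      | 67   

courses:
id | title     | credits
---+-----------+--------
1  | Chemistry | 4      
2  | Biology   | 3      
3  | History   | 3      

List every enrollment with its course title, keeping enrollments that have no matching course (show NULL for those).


LEFT JOIN keeps every row from enrollments (the left table); where course_id has no match in courses, the course columns become NULL. Walk through each enrollment:
  - enrollment 1 (Olivia): course_id=NULL, no match -> kept with NULL
  - enrollment 2 (Carol): course_id=3 -> matches History
  - enrollment 3 (Rosa): course_id=1 -> matches Chemistry
  - enrollment 4 (Zoe): course_id=2 -> matches Biology
  - enrollment 5 (Dana): course_id=NULL, no match -> kept with NULL
All 5 rows appear; 2 have NULL course.

SQL:
SELECT a.student, b.title AS course
FROM enrollments a
LEFT JOIN courses b ON a.course_id = b.id

Result:
student | course   
--------+----------
Olivia  | NULL     
Carol   | History  
Rosa    | Chemistry
Zoe     | Biology  
Dana    | NULL     


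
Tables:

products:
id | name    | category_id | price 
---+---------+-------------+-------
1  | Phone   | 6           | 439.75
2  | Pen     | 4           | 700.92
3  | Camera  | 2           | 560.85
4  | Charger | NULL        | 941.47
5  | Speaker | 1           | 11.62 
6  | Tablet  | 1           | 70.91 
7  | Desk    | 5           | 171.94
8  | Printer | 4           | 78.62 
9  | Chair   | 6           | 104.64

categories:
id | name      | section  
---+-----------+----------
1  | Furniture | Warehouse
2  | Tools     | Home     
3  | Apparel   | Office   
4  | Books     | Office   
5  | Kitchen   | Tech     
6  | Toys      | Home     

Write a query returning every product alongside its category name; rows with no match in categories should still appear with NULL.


LEFT JOIN keeps every row from products (the left table); where category_id has no match in categories, the category columns become NULL. Walk through each product:
  - product 1 (Phone): category_id=6 -> matches Toys
  - product 2 (Pen): category_id=4 -> matches Books
  - product 3 (Camera): category_id=2 -> matches Tools
  - product 4 (Charger): category_id=NULL, no match -> kept with NULL
  - product 5 (Speaker): category_id=1 -> matches Furniture
  - product 6 (Tablet): category_id=1 -> matches Furniture
  - product 7 (Desk): category_id=5 -> matches Kitchen
  - product 8 (Printer): category_id=4 -> matches Books
  - product 9 (Chair): category_id=6 -> matches Toys
All 9 rows appear; 1 has NULL category.

SQL:
SELECT a.name, b.name AS category
FROM products a
LEFT JOIN categories b ON a.category_id = b.id

Result:
name    | category 
--------+----------
Phone   | Toys     
Pen     | Books    
Camera  | Tools    
Charger | NULL     
Speaker | Furniture
Tablet  | Furniture
Desk    | Kitchen  
Printer | Books    
Chair   | Toys     


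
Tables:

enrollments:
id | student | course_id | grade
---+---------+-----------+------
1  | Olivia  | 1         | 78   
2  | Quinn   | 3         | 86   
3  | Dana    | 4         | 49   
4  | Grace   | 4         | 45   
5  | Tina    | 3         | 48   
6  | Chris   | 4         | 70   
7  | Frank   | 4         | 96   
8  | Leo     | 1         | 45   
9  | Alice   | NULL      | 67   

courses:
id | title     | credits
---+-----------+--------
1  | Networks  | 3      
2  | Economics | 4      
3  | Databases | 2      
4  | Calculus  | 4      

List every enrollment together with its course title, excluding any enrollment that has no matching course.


INNER JOIN keeps only enrollments rows whose course_id matches an id in courses. Walk through each enrollment:
  - enrollment 1 (Olivia): course_id=1 -> matches Networks
  - enrollment 2 (Quinn): course_id=3 -> matches Databases
  - enrollment 3 (Dana): course_id=4 -> matches Calculus
  - enrollment 4 (Grace): course_id=4 -> matches Calculus
  - enrollment 5 (Tina): course_id=3 -> matches Databases
  - enrollment 6 (Chris): course_id=4 -> matches Calculus
  - enrollment 7 (Frank): course_id=4 -> matches Calculus
  - enrollment 8 (Leo): course_id=1 -> matches Networks
  - enrollment 9 (Alice): course_id=NULL, no match -> dropped
So 1 of 9 rows is dropped.

SQL:
SELECT a.student, b.title AS course
FROM enrollments a
INNER JOIN courses b ON a.course_id = b.id

Result:
student | course   
--------+----------
Olivia  | Networks 
Quinn   | Databases
Dana    | Calculus 
Grace   | Calculus 
Tina    | Databases
Chris   | Calculus 
Frank   | Calculus 
Leo     | Networks 


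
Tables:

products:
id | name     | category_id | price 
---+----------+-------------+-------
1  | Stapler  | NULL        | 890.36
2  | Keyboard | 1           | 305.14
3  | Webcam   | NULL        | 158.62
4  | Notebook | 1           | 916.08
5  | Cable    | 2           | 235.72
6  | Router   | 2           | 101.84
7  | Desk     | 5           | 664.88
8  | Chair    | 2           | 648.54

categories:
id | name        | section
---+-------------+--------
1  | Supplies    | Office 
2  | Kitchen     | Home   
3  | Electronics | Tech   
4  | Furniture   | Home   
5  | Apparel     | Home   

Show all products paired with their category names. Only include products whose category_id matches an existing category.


INNER JOIN keeps only products rows whose category_id matches an id in categories. Walk through each product:
  - product 1 (Stapler): category_id=NULL, no match -> dropped
  - product 2 (Keyboard): category_id=1 -> matches Supplies
  - product 3 (Webcam): category_id=NULL, no match -> dropped
  - product 4 (Notebook): category_id=1 -> matches Supplies
  - product 5 (Cable): category_id=2 -> matches Kitchen
  - product 6 (Router): category_id=2 -> matches Kitchen
  - product 7 (Desk): category_id=5 -> matches Apparel
  - product 8 (Chair): category_id=2 -> matches Kitchen
So 2 of 8 rows are dropped.

SQL:
SELECT a.name, b.name AS category
FROM products a
INNER JOIN categories b ON a.category_id = b.id

Result:
name     | category
---------+---------
Keyboard | Supplies
Notebook | Supplies
Cable    | Kitchen 
Router   | Kitchen 
Desk     | Apparel 
Chair    | Kitchen 


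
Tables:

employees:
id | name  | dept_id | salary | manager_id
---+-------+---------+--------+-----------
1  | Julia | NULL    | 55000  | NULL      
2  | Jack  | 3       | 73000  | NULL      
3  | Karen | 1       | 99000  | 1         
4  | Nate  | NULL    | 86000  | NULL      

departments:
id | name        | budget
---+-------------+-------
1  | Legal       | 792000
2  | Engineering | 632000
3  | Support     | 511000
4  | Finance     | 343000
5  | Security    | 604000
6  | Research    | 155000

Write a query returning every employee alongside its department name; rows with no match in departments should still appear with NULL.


LEFT JOIN keeps every row from employees (the left table); where dept_id has no match in departments, the department columns become NULL. Walk through each employee:
  - employee 1 (Julia): dept_id=NULL, no match -> kept with NULL
  - employee 2 (Jack): dept_id=3 -> matches Support
  - employee 3 (Karen): dept_id=1 -> matches Legal
  - employee 4 (Nate): dept_id=NULL, no match -> kept with NULL
All 4 rows appear; 2 have NULL department.

SQL:
SELECT a.name, b.name AS department
FROM employees a
LEFT JOIN departments b ON a.dept_id = b.id

Result:
name  | department
------+-----------
Julia | NULL      
Jack  | Support   
Karen | Legal     
Nate  | NULL      


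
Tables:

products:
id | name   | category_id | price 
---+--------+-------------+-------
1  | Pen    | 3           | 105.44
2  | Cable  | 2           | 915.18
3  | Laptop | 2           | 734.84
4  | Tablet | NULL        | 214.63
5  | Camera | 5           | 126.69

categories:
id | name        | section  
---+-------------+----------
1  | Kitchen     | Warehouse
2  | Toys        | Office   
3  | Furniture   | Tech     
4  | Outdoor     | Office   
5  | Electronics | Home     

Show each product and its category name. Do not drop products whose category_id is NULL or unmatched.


LEFT JOIN keeps every row from products (the left table); where category_id has no match in categories, the category columns become NULL. Walk through each product:
  - product 1 (Pen): category_id=3 -> matches Furniture
  - product 2 (Cable): category_id=2 -> matches Toys
  - product 3 (Laptop): category_id=2 -> matches Toys
  - product 4 (Tablet): category_id=NULL, no match -> kept with NULL
  - product 5 (Camera): category_id=5 -> matches Electronics
All 5 rows appear; 1 has NULL category.

SQL:
SELECT a.name, b.name AS category
FROM products a
LEFT JOIN categories b ON a.category_id = b.id

Result:
name   | category   
-------+------------
Pen    | Furniture  
Cable  | Toys       
Laptop | Toys       
Tablet | NULL       
Camera | Electronics


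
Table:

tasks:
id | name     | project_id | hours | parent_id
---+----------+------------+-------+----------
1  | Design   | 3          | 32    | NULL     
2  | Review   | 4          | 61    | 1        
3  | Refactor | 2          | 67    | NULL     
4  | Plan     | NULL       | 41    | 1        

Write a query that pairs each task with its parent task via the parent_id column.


This is a self-join: tasks is joined to a second copy of itself, matching each row's parent_id to another row's id. Use LEFT JOIN so rows with parent_id=NULL are kept.
  - task 1 (Design): parent_id=NULL -> NULL
  - task 2 (Review): parent_id=1 -> Design
  - task 3 (Refactor): parent_id=NULL -> NULL
  - task 4 (Plan): parent_id=1 -> Design

SQL:
SELECT a.name AS item, b.name AS parent
FROM tasks a
LEFT JOIN tasks b ON a.parent_id = b.id

Result:
item     | parent
---------+-------
Design   | NULL  
Review   | Design
Refactor | NULL  
Plan     | Design


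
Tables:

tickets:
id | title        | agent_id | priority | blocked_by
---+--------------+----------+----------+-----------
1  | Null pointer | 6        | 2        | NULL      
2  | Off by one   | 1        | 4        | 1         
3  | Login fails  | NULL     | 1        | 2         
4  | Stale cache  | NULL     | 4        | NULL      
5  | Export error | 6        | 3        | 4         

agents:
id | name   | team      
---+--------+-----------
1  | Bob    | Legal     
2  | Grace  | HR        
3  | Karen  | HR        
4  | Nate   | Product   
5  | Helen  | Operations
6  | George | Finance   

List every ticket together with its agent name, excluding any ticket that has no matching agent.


INNER JOIN keeps only tickets rows whose agent_id matches an id in agents. Walk through each ticket:
  - ticket 1 (Null pointer): agent_id=6 -> matches George
  - ticket 2 (Off by one): agent_id=1 -> matches Bob
  - ticket 3 (Login fails): agent_id=NULL, no match -> dropped
  - ticket 4 (Stale cache): agent_id=NULL, no match -> dropped
  - ticket 5 (Export error): agent_id=6 -> matches George
So 2 of 5 rows are dropped.

SQL:
SELECT a.title, b.name AS agent
FROM tickets a
INNER JOIN agents b ON a.agent_id = b.id

Result:
title        | agent 
-------------+-------
Null pointer | George
Off by one   | Bob   
Export error | George


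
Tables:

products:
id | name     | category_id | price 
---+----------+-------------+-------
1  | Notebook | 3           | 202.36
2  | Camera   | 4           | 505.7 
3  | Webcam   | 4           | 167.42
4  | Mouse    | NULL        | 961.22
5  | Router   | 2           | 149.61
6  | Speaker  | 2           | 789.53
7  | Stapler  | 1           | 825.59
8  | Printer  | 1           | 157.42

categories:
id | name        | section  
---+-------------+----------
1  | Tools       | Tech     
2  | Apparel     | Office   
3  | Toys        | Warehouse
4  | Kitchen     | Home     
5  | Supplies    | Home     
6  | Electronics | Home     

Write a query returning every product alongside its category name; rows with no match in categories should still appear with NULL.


LEFT JOIN keeps every row from products (the left table); where category_id has no match in categories, the category columns become NULL. Walk through each product:
  - product 1 (Notebook): category_id=3 -> matches Toys
  - product 2 (Camera): category_id=4 -> matches Kitchen
  - product 3 (Webcam): category_id=4 -> matches Kitchen
  - product 4 (Mouse): category_id=NULL, no match -> kept with NULL
  - product 5 (Router): category_id=2 -> matches Apparel
  - product 6 (Speaker): category_id=2 -> matches Apparel
  - product 7 (Stapler): category_id=1 -> matches Tools
  - product 8 (Printer): category_id=1 -> matches Tools
All 8 rows appear; 1 has NULL category.

SQL:
SELECT a.name, b.name AS category
FROM products a
LEFT JOIN categories b ON a.category_id = b.id

Result:
name     | category
---------+---------
Notebook | Toys    
Camera   | Kitchen 
Webcam   | Kitchen 
Mouse    | NULL    
Router   | Apparel 
Speaker  | Apparel 
Stapler  | Tools   
Printer  | Tools   


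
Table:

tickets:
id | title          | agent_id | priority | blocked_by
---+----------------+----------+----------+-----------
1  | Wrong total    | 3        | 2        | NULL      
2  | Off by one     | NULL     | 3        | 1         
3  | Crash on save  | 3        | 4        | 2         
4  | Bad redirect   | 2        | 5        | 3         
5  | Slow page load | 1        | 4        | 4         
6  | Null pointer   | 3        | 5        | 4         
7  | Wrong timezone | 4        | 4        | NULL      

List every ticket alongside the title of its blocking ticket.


This is a self-join: tickets is joined to a second copy of itself, matching each row's blocked_by to another row's id. Use LEFT JOIN so rows with blocked_by=NULL are kept.
  - ticket 1 (Wrong total): blocked_by=NULL -> NULL
  - ticket 2 (Off by one): blocked_by=1 -> Wrong total
  - ticket 3 (Crash on save): blocked_by=2 -> Off by one
  - ticket 4 (Bad redirect): blocked_by=3 -> Crash on save
  - ticket 5 (Slow page load): blocked_by=4 -> Bad redirect
  - ticket 6 (Null pointer): blocked_by=4 -> Bad redirect
  - ticket 7 (Wrong timezone): blocked_by=NULL -> NULL

SQL:
SELECT a.title AS item, b.title AS blocked_by
FROM tickets a
LEFT JOIN tickets b ON a.blocked_by = b.id

Result:
item           | blocked_by   
---------------+--------------
Wrong total    | NULL         
Off by one     | Wrong total  
Crash on save  | Off by one   
Bad redirect   | Crash on save
Slow page load | Bad redirect 
Null pointer   | Bad redirect 
Wrong timezone | NULL         


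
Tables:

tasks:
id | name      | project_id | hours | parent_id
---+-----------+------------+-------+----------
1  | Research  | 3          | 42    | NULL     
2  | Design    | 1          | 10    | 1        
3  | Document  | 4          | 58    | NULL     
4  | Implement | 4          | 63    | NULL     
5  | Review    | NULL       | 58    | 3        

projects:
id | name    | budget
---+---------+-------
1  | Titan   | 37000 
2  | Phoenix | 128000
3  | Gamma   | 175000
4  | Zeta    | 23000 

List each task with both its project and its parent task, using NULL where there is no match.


Two LEFT JOINs from the same base table tasks: one to projects via project_id, one to tasks itself via parent_id. Both are LEFT so every task is preserved.
Match against projects:
  - task 1 (Research): project_id=3 -> matches Gamma
  - task 2 (Design): project_id=1 -> matches Titan
  - task 3 (Document): project_id=4 -> matches Zeta
  - task 4 (Implement): project_id=4 -> matches Zeta
  - task 5 (Review): project_id=NULL, no match -> kept with NULL
Match against tasks (self):
  - task 1 (Research): parent_id=NULL -> NULL
  - task 2 (Design): parent_id=1 -> Research
  - task 3 (Document): parent_id=NULL -> NULL
  - task 4 (Implement): parent_id=NULL -> NULL
  - task 5 (Review): parent_id=3 -> Document

SQL:
SELECT a.name, b.name AS project, c.name AS parent
FROM tasks a
LEFT JOIN projects b ON a.project_id = b.id
LEFT JOIN tasks c ON a.parent_id = c.id

Result:
name      | project | parent  
----------+---------+---------
Research  | Gamma   | NULL    
Design    | Titan   | Research
Document  | Zeta    | NULL    
Implement | Zeta    | NULL    
Review    | NULL    | Document


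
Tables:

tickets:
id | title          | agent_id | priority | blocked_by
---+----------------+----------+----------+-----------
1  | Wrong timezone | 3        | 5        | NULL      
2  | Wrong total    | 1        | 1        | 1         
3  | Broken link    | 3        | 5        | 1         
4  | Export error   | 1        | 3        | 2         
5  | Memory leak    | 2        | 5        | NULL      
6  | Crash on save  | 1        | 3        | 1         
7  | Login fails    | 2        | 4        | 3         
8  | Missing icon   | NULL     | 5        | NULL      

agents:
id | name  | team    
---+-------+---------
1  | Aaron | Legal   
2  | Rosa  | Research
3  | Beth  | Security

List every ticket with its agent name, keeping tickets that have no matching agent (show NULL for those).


LEFT JOIN keeps every row from tickets (the left table); where agent_id has no match in agents, the agent columns become NULL. Walk through each ticket:
  - ticket 1 (Wrong timezone): agent_id=3 -> matches Beth
  - ticket 2 (Wrong total): agent_id=1 -> matches Aaron
  - ticket 3 (Broken link): agent_id=3 -> matches Beth
  - ticket 4 (Export error): agent_id=1 -> matches Aaron
  - ticket 5 (Memory leak): agent_id=2 -> matches Rosa
  - ticket 6 (Crash on save): agent_id=1 -> matches Aaron
  - ticket 7 (Login fails): agent_id=2 -> matches Rosa
  - ticket 8 (Missing icon): agent_id=NULL, no match -> kept with NULL
All 8 rows appear; 1 has NULL agent.

SQL:
SELECT a.title, b.name AS agent
FROM tickets a
LEFT JOIN agents b ON a.agent_id = b.id

Result:
title          | agent
---------------+------
Wrong timezone | Beth 
Wrong total    | Aaron
Broken link    | Beth 
Export error   | Aaron
Memory leak    | Rosa 
Crash on save  | Aaron
Login fails    | Rosa 
Missing icon   | NULL 


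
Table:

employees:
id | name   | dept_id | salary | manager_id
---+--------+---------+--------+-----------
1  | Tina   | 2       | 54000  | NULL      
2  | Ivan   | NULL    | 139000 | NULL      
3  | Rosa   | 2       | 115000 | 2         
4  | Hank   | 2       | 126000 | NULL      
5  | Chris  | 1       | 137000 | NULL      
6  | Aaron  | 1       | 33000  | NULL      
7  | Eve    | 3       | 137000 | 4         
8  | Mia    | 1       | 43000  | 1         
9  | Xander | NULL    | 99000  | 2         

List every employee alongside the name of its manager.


This is a self-join: employees is joined to a second copy of itself, matching each row's manager_id to another row's id. Use LEFT JOIN so rows with manager_id=NULL are kept.
  - employee 1 (Tina): manager_id=NULL -> NULL
  - employee 2 (Ivan): manager_id=NULL -> NULL
  - employee 3 (Rosa): manager_id=2 -> Ivan
  - employee 4 (Hank): manager_id=NULL -> NULL
  - employee 5 (Chris): manager_id=NULL -> NULL
  - employee 6 (Aaron): manager_id=NULL -> NULL
  - employee 7 (Eve): manager_id=4 -> Hank
  - employee 8 (Mia): manager_id=1 -> Tina
  - employee 9 (Xander): manager_id=2 -> Ivan

SQL:
SELECT a.name AS item, b.name AS manager
FROM employees a
LEFT JOIN employees b ON a.manager_id = b.id

Result:
item   | manager
-------+--------
Tina   | NULL   
Ivan   | NULL   
Rosa   | Ivan   
Hank   | NULL   
Chris  | NULL   
Aaron  | NULL   
Eve    | Hank   
Mia    | Tina   
Xander | Ivan   


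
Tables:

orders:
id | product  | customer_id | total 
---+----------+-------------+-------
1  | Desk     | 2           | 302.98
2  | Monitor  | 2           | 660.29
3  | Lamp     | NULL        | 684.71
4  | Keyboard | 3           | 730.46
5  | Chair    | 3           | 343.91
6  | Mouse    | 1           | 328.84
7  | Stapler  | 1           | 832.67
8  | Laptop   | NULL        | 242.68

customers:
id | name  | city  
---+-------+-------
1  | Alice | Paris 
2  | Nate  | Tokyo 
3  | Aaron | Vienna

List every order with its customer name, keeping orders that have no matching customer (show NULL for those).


LEFT JOIN keeps every row from orders (the left table); where customer_id has no match in customers, the customer columns become NULL. Walk through each order:
  - order 1 (Desk): customer_id=2 -> matches Nate
  - order 2 (Monitor): customer_id=2 -> matches Nate
  - order 3 (Lamp): customer_id=NULL, no match -> kept with NULL
  - order 4 (Keyboard): customer_id=3 -> matches Aaron
  - order 5 (Chair): customer_id=3 -> matches Aaron
  - order 6 (Mouse): customer_id=1 -> matches Alice
  - order 7 (Stapler): customer_id=1 -> matches Alice
  - order 8 (Laptop): customer_id=NULL, no match -> kept with NULL
All 8 rows appear; 2 have NULL customer.

SQL:
SELECT a.product, b.name AS customer
FROM orders a
LEFT JOIN customers b ON a.customer_id = b.id

Result:
product  | customer
---------+---------
Desk     | Nate    
Monitor  | Nate    
Lamp     | NULL    
Keyboard | Aaron   
Chair    | Aaron   
Mouse    | Alice   
Stapler  | Alice   
Laptop   | NULL    


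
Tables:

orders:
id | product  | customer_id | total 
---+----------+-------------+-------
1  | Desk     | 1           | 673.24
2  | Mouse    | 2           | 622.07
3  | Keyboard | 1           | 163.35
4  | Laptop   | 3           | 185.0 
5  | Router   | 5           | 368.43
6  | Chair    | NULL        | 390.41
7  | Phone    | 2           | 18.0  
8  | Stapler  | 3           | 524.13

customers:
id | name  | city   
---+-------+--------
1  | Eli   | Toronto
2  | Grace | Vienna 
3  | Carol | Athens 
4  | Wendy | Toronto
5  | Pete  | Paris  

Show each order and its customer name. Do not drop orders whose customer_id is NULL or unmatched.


LEFT JOIN keeps every row from orders (the left table); where customer_id has no match in customers, the customer columns become NULL. Walk through each order:
  - order 1 (Desk): customer_id=1 -> matches Eli
  - order 2 (Mouse): customer_id=2 -> matches Grace
  - order 3 (Keyboard): customer_id=1 -> matches Eli
  - order 4 (Laptop): customer_id=3 -> matches Carol
  - order 5 (Router): customer_id=5 -> matches Pete
  - order 6 (Chair): customer_id=NULL, no match -> kept with NULL
  - order 7 (Phone): customer_id=2 -> matches Grace
  - order 8 (Stapler): customer_id=3 -> matches Carol
All 8 rows appear; 1 has NULL customer.

SQL:
SELECT a.product, b.name AS customer
FROM orders a
LEFT JOIN customers b ON a.customer_id = b.id

Result:
product  | customer
---------+---------
Desk     | Eli     
Mouse    | Grace   
Keyboard | Eli     
Laptop   | Carol   
Router   | Pete    
Chair    | NULL    
Phone    | Grace   
Stapler  | Carol   


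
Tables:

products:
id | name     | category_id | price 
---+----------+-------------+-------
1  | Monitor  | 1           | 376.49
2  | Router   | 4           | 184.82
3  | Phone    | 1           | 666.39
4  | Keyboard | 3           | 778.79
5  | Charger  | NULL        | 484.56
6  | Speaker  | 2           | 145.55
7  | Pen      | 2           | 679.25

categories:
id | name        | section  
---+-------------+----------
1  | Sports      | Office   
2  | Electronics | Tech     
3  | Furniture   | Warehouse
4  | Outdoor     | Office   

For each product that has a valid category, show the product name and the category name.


INNER JOIN keeps only products rows whose category_id matches an id in categories. Walk through each product:
  - product 1 (Monitor): category_id=1 -> matches Sports
  - product 2 (Router): category_id=4 -> matches Outdoor
  - product 3 (Phone): category_id=1 -> matches Sports
  - product 4 (Keyboard): category_id=3 -> matches Furniture
  - product 5 (Charger): category_id=NULL, no match -> dropped
  - product 6 (Speaker): category_id=2 -> matches Electronics
  - product 7 (Pen): category_id=2 -> matches Electronics
So 1 of 7 rows is dropped.

SQL:
SELECT a.name, b.name AS category
FROM products a
INNER JOIN categories b ON a.category_id = b.id

Result:
name     | category   
---------+------------
Monitor  | Sports     
Router   | Outdoor    
Phone    | Sports     
Keyboard | Furniture  
Speaker  | Electronics
Pen      | Electronics


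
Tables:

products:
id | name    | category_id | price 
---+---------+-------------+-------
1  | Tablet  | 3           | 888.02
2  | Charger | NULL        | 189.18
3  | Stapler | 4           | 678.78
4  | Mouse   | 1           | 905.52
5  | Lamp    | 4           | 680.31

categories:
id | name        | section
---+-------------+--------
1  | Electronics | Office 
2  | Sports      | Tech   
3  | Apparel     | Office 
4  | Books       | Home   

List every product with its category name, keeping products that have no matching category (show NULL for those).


LEFT JOIN keeps every row from products (the left table); where category_id has no match in categories, the category columns become NULL. Walk through each product:
  - product 1 (Tablet): category_id=3 -> matches Apparel
  - product 2 (Charger): category_id=NULL, no match -> kept with NULL
  - product 3 (Stapler): category_id=4 -> matches Books
  - product 4 (Mouse): category_id=1 -> matches Electronics
  - product 5 (Lamp): category_id=4 -> matches Books
All 5 rows appear; 1 has NULL category.

SQL:
SELECT a.name, b.name AS category
FROM products a
LEFT JOIN categories b ON a.category_id = b.id

Result:
name    | category   
--------+------------
Tablet  | Apparel    
Charger | NULL       
Stapler | Books      
Mouse   | Electronics
Lamp    | Books      


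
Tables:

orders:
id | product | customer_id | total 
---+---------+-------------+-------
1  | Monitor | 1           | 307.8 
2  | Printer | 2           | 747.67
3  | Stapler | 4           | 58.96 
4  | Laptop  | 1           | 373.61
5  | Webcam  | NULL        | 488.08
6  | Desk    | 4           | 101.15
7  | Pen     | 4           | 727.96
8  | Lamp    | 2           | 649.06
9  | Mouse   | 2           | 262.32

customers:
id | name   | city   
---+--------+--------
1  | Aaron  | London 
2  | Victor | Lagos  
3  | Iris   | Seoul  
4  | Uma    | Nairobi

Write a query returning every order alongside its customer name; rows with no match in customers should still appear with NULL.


LEFT JOIN keeps every row from orders (the left table); where customer_id has no match in customers, the customer columns become NULL. Walk through each order:
  - order 1 (Monitor): customer_id=1 -> matches Aaron
  - order 2 (Printer): customer_id=2 -> matches Victor
  - order 3 (Stapler): customer_id=4 -> matches Uma
  - order 4 (Laptop): customer_id=1 -> matches Aaron
  - order 5 (Webcam): customer_id=NULL, no match -> kept with NULL
  - order 6 (Desk): customer_id=4 -> matches Uma
  - order 7 (Pen): customer_id=4 -> matches Uma
  - order 8 (Lamp): customer_id=2 -> matches Victor
  - order 9 (Mouse): customer_id=2 -> matches Victor
All 9 rows appear; 1 has NULL customer.

SQL:
SELECT a.product, b.name AS customer
FROM orders a
LEFT JOIN customers b ON a.customer_id = b.id

Result:
product | customer
--------+---------
Monitor | Aaron   
Printer | Victor  
Stapler | Uma     
Laptop  | Aaron   
Webcam  | NULL    
Desk    | Uma     
Pen     | Uma     
Lamp    | Victor  
Mouse   | Victor  


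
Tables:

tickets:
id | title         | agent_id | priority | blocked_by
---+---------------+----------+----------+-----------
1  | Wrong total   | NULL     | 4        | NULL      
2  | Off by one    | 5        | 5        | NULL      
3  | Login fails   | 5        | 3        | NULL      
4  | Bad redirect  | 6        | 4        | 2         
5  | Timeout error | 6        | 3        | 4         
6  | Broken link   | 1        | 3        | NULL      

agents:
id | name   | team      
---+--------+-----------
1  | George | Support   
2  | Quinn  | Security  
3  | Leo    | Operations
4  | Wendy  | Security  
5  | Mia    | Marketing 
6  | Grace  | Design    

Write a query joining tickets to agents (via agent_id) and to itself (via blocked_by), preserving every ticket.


Two LEFT JOINs from the same base table tickets: one to agents via agent_id, one to tickets itself via blocked_by. Both are LEFT so every ticket is preserved.
Match against agents:
  - ticket 1 (Wrong total): agent_id=NULL, no match -> kept with NULL
  - ticket 2 (Off by one): agent_id=5 -> matches Mia
  - ticket 3 (Login fails): agent_id=5 -> matches Mia
  - ticket 4 (Bad redirect): agent_id=6 -> matches Grace
  - ticket 5 (Timeout error): agent_id=6 -> matches Grace
  - ticket 6 (Broken link): agent_id=1 -> matches George
Match against tickets (self):
  - ticket 1 (Wrong total): blocked_by=NULL -> NULL
  - ticket 2 (Off by one): blocked_by=NULL -> NULL
  - ticket 3 (Login fails): blocked_by=NULL -> NULL
  - ticket 4 (Bad redirect): blocked_by=2 -> Off by one
  - ticket 5 (Timeout error): blocked_by=4 -> Bad redirect
  - ticket 6 (Broken link): blocked_by=NULL -> NULL

SQL:
SELECT a.title, b.name AS agent, c.title AS blocked_by
FROM tickets a
LEFT JOIN agents b ON a.agent_id = b.id
LEFT JOIN tickets c ON a.blocked_by = c.id

Result:
title         | agent  | blocked_by  
--------------+--------+-------------
Wrong total   | NULL   | NULL        
Off by one    | Mia    | NULL        
Login fails   | Mia    | NULL        
Bad redirect  | Grace  | Off by one  
Timeout error | Grace  | Bad redirect
Broken link   | George | NULL        


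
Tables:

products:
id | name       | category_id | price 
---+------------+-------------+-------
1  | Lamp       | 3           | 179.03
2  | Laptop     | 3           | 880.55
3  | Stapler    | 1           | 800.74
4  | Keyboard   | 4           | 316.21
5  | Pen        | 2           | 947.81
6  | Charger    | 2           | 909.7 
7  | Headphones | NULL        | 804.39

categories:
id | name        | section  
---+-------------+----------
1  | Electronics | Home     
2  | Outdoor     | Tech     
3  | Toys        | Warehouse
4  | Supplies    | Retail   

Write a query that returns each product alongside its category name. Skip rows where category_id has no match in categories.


INNER JOIN keeps only products rows whose category_id matches an id in categories. Walk through each product:
  - product 1 (Lamp): category_id=3 -> matches Toys
  - product 2 (Laptop): category_id=3 -> matches Toys
  - product 3 (Stapler): category_id=1 -> matches Electronics
  - product 4 (Keyboard): category_id=4 -> matches Supplies
  - product 5 (Pen): category_id=2 -> matches Outdoor
  - product 6 (Charger): category_id=2 -> matches Outdoor
  - product 7 (Headphones): category_id=NULL, no match -> dropped
So 1 of 7 rows is dropped.

SQL:
SELECT a.name, b.name AS category
FROM products a
INNER JOIN categories b ON a.category_id = b.id

Result:
name     | category   
---------+------------
Lamp     | Toys       
Laptop   | Toys       
Stapler  | Electronics
Keyboard | Supplies   
Pen      | Outdoor    
Charger  | Outdoor    


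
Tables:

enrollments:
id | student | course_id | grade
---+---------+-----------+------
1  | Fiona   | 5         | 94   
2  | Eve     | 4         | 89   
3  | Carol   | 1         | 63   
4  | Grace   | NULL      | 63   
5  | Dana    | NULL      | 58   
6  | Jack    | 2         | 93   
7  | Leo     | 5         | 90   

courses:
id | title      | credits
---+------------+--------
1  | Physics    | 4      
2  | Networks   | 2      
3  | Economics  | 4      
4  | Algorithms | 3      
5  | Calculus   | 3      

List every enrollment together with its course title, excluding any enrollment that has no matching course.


INNER JOIN keeps only enrollments rows whose course_id matches an id in courses. Walk through each enrollment:
  - enrollment 1 (Fiona): course_id=5 -> matches Calculus
  - enrollment 2 (Eve): course_id=4 -> matches Algorithms
  - enrollment 3 (Carol): course_id=1 -> matches Physics
  - enrollment 4 (Grace): course_id=NULL, no match -> dropped
  - enrollment 5 (Dana): course_id=NULL, no match -> dropped
  - enrollment 6 (Jack): course_id=2 -> matches Networks
  - enrollment 7 (Leo): course_id=5 -> matches Calculus
So 2 of 7 rows are dropped.

SQL:
SELECT a.student, b.title AS course
FROM enrollments a
INNER JOIN courses b ON a.course_id = b.id

Result:
student | course    
--------+-----------
Fiona   | Calculus  
Eve     | Algorithms
Carol   | Physics   
Jack    | Networks  
Leo     | Calculus  


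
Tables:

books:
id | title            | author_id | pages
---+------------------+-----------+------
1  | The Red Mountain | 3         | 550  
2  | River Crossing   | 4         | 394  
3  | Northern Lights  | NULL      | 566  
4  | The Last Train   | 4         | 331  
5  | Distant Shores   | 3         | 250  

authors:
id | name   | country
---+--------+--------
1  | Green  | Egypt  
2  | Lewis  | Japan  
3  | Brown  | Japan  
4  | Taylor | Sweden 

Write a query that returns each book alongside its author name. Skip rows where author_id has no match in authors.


INNER JOIN keeps only books rows whose author_id matches an id in authors. Walk through each book:
  - book 1 (The Red Mountain): author_id=3 -> matches Brown
  - book 2 (River Crossing): author_id=4 -> matches Taylor
  - book 3 (Northern Lights): author_id=NULL, no match -> dropped
  - book 4 (The Last Train): author_id=4 -> matches Taylor
  - book 5 (Distant Shores): author_id=3 -> matches Brown
So 1 of 5 rows is dropped.

SQL:
SELECT a.title, b.name AS author
FROM books a
INNER JOIN authors b ON a.author_id = b.id

Result:
title            | author
-----------------+-------
The Red Mountain | Brown 
River Crossing   | Taylor
The Last Train   | Taylor
Distant Shores   | Brown 


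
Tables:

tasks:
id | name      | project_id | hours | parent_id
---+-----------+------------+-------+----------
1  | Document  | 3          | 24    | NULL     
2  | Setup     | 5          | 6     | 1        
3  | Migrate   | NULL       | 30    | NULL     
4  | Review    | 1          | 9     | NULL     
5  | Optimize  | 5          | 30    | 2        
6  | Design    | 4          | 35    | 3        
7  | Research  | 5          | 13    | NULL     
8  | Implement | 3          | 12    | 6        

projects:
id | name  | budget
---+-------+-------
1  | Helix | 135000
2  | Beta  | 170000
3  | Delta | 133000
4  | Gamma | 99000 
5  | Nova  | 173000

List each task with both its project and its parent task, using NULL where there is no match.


Two LEFT JOINs from the same base table tasks: one to projects via project_id, one to tasks itself via parent_id. Both are LEFT so every task is preserved.
Match against projects:
  - task 1 (Document): project_id=3 -> matches Delta
  - task 2 (Setup): project_id=5 -> matches Nova
  - task 3 (Migrate): project_id=NULL, no match -> kept with NULL
  - task 4 (Review): project_id=1 -> matches Helix
  - task 5 (Optimize): project_id=5 -> matches Nova
  - task 6 (Design): project_id=4 -> matches Gamma
  - task 7 (Research): project_id=5 -> matches Nova
  - task 8 (Implement): project_id=3 -> matches Delta
Match against tasks (self):
  - task 1 (Document): parent_id=NULL -> NULL
  - task 2 (Setup): parent_id=1 -> Document
  - task 3 (Migrate): parent_id=NULL -> NULL
  - task 4 (Review): parent_id=NULL -> NULL
  - task 5 (Optimize): parent_id=2 -> Setup
  - task 6 (Design): parent_id=3 -> Migrate
  - task 7 (Research): parent_id=NULL -> NULL
  - task 8 (Implement): parent_id=6 -> Design

SQL:
SELECT a.name, b.name AS project, c.name AS parent
FROM tasks a
LEFT JOIN projects b ON a.project_id = b.id
LEFT JOIN tasks c ON a.parent_id = c.id

Result:
name      | project | parent  
----------+---------+---------
Document  | Delta   | NULL    
Setup     | Nova    | Document
Migrate   | NULL    | NULL    
Review    | Helix   | NULL    
Optimize  | Nova    | Setup   
Design    | Gamma   | Migrate 
Research  | Nova    | NULL    
Implement | Delta   | Design  


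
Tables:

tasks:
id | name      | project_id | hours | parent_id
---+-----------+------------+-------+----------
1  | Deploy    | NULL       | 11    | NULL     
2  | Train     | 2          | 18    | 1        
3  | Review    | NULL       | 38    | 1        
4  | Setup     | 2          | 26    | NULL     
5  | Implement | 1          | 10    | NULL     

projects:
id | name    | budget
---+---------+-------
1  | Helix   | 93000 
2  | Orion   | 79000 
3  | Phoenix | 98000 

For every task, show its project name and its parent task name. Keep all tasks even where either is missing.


Two LEFT JOINs from the same base table tasks: one to projects via project_id, one to tasks itself via parent_id. Both are LEFT so every task is preserved.
Match against projects:
  - task 1 (Deploy): project_id=NULL, no match -> kept with NULL
  - task 2 (Train): project_id=2 -> matches Orion
  - task 3 (Review): project_id=NULL, no match -> kept with NULL
  - task 4 (Setup): project_id=2 -> matches Orion
  - task 5 (Implement): project_id=1 -> matches Helix
Match against tasks (self):
  - task 1 (Deploy): parent_id=NULL -> NULL
  - task 2 (Train): parent_id=1 -> Deploy
  - task 3 (Review): parent_id=1 -> Deploy
  - task 4 (Setup): parent_id=NULL -> NULL
  - task 5 (Implement): parent_id=NULL -> NULL

SQL:
SELECT a.name, b.name AS project, c.name AS parent
FROM tasks a
LEFT JOIN projects b ON a.project_id = b.id
LEFT JOIN tasks c ON a.parent_id = c.id

Result:
name      | project | parent
----------+---------+-------
Deploy    | NULL    | NULL  
Train     | Orion   | Deploy
Review    | NULL    | Deploy
Setup     | Orion   | NULL  
Implement | Helix   | NULL  


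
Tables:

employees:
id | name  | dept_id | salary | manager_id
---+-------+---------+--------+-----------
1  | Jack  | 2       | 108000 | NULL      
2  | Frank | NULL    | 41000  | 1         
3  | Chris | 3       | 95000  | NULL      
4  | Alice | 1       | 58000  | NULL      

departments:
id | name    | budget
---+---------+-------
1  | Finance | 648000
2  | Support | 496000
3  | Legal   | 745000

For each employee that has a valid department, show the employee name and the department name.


INNER JOIN keeps only employees rows whose dept_id matches an id in departments. Walk through each employee:
  - employee 1 (Jack): dept_id=2 -> matches Support
  - employee 2 (Frank): dept_id=NULL, no match -> dropped
  - employee 3 (Chris): dept_id=3 -> matches Legal
  - employee 4 (Alice): dept_id=1 -> matches Finance
So 1 of 4 rows is dropped.

SQL:
SELECT a.name, b.name AS department
FROM employees a
INNER JOIN departments b ON a.dept_id = b.id

Result:
name  | department
------+-----------
Jack  | Support   
Chris | Legal     
Alice | Finance   
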